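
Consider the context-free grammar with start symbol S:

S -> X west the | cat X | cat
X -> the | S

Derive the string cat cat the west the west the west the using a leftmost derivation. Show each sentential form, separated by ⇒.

S ⇒ X west the ⇒ S west the ⇒ X west the west the ⇒ S west the west the ⇒ cat X west the west the ⇒ cat S west the west the ⇒ cat cat X west the west the ⇒ cat cat S west the west the ⇒ cat cat X west the west the west the ⇒ cat cat the west the west the west the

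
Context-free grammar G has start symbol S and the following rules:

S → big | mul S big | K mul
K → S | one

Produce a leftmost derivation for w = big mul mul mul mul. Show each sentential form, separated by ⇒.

S ⇒ K mul ⇒ S mul ⇒ K mul mul ⇒ S mul mul ⇒ K mul mul mul ⇒ S mul mul mul ⇒ K mul mul mul mul ⇒ S mul mul mul mul ⇒ big mul mul mul mul

S ⇒ K mul   [S → K mul]
K mul ⇒ S mul   [K → S]
S mul ⇒ K mul mul   [S → K mul]
K mul mul ⇒ S mul mul   [K → S]
S mul mul ⇒ K mul mul mul   [S → K mul]
K mul mul mul ⇒ S mul mul mul   [K → S]
S mul mul mul ⇒ K mul mul mul mul   [S → K mul]
K mul mul mul mul ⇒ S mul mul mul mul   [K → S]
S mul mul mul mul ⇒ big mul mul mul mul   [S → big]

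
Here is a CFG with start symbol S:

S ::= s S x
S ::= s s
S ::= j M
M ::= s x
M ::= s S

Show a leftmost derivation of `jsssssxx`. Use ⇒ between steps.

S ⇒ jM ⇒ jsS ⇒ jssSx ⇒ jsssSxx ⇒ jsssssxx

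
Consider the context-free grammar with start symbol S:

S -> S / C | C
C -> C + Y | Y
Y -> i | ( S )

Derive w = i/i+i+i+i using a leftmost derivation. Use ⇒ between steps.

S ⇒ S/C   [S -> S / C]
S/C ⇒ C/C   [S -> C]
C/C ⇒ Y/C   [C -> Y]
Y/C ⇒ i/C   [Y -> i]
i/C ⇒ i/C+Y   [C -> C + Y]
i/C+Y ⇒ i/C+Y+Y   [C -> C + Y]
i/C+Y+Y ⇒ i/C+Y+Y+Y   [C -> C + Y]
i/C+Y+Y+Y ⇒ i/Y+Y+Y+Y   [C -> Y]
i/Y+Y+Y+Y ⇒ i/i+Y+Y+Y   [Y -> i]
i/i+Y+Y+Y ⇒ i/i+i+Y+Y   [Y -> i]
i/i+i+Y+Y ⇒ i/i+i+i+Y   [Y -> i]
i/i+i+i+Y ⇒ i/i+i+i+i   [Y -> i]

S⇒S/C⇒C/C⇒Y/C⇒i/C⇒i/C+Y⇒i/C+Y+Y⇒i/C+Y+Y+Y⇒i/Y+Y+Y+Y⇒i/i+Y+Y+Y⇒i/i+i+Y+Y⇒i/i+i+i+Y⇒i/i+i+i+i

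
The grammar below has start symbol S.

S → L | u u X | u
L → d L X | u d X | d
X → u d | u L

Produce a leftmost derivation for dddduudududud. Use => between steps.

S => L   [S → L]
L => dLX   [L → d L X]
dLX => ddLXX   [L → d L X]
ddLXX => dddLXXX   [L → d L X]
dddLXXX => ddddXXX   [L → d]
ddddXXX => dddduLXX   [X → u L]
dddduLXX => dddduudXXX   [L → u d X]
dddduudXXX => dddduududXX   [X → u d]
dddduududXX => dddduudududX   [X → u d]
dddduudududX => dddduudududuL   [X → u L]
dddduudududuL => dddduudududud   [L → d]

S => L => dLX => ddLXX => dddLXXX => ddddXXX => dddduLXX => dddduudXXX => dddduududXX => dddduudududX => dddduudududuL => dddduudududud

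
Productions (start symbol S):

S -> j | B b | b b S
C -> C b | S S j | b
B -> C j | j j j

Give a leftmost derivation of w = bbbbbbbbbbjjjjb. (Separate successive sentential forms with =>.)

S => bbS   [S -> b b S]
bbS => bbbbS   [S -> b b S]
bbbbS => bbbbBb   [S -> B b]
bbbbBb => bbbbCjb   [B -> C j]
bbbbCjb => bbbbSSjjb   [C -> S S j]
bbbbSSjjb => bbbbbbSSjjb   [S -> b b S]
bbbbbbSSjjb => bbbbbbbbSSjjb   [S -> b b S]
bbbbbbbbSSjjb => bbbbbbbbbbSSjjb   [S -> b b S]
bbbbbbbbbbSSjjb => bbbbbbbbbbjSjjb   [S -> j]
bbbbbbbbbbjSjjb => bbbbbbbbbbjjjjb   [S -> j]

S => bbS => bbbbS => bbbbBb => bbbbCjb => bbbbSSjjb => bbbbbbSSjjb => bbbbbbbbSSjjb => bbbbbbbbbbSSjjb => bbbbbbbbbbjSjjb => bbbbbbbbbbjjjjb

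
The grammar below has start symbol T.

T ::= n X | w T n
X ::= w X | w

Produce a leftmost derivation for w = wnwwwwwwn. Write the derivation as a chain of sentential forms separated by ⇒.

T ⇒ wTn   [T ::= w T n]
wTn ⇒ wnXn   [T ::= n X]
wnXn ⇒ wnwXn   [X ::= w X]
wnwXn ⇒ wnwwXn   [X ::= w X]
wnwwXn ⇒ wnwwwXn   [X ::= w X]
wnwwwXn ⇒ wnwwwwXn   [X ::= w X]
wnwwwwXn ⇒ wnwwwwwXn   [X ::= w X]
wnwwwwwXn ⇒ wnwwwwwwn   [X ::= w]

T ⇒ wTn ⇒ wnXn ⇒ wnwXn ⇒ wnwwXn ⇒ wnwwwXn ⇒ wnwwwwXn ⇒ wnwwwwwXn ⇒ wnwwwwwwn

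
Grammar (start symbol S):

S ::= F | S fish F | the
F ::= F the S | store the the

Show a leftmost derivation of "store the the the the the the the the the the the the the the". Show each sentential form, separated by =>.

S => F => F the S => F the S the S => F the S the S the S => F the S the S the S the S => F the S the S the S the S the S => F the S the S the S the S the S the S => store the the the S the S the S the S the S the S => store the the the the the S the S the S the S the S => store the the the the the the the S the S the S the S => store the the the the the the the the the S the S the S => store the the the the the the the the the the the S the S => store the the the the the the the the the the the the the S => store the the the the the the the the the the the the the the

S => F   [S ::= F]
F => F the S   [F ::= F the S]
F the S => F the S the S   [F ::= F the S]
F the S the S => F the S the S the S   [F ::= F the S]
F the S the S the S => F the S the S the S the S   [F ::= F the S]
F the S the S the S the S => F the S the S the S the S the S   [F ::= F the S]
F the S the S the S the S the S => F the S the S the S the S the S the S   [F ::= F the S]
F the S the S the S the S the S the S => store the the the S the S the S the S the S the S   [F ::= store the the]
store the the the S the S the S the S the S the S => store the the the the the S the S the S the S the S   [S ::= the]
store the the the the the S the S the S the S the S => store the the the the the the the S the S the S the S   [S ::= the]
store the the the the the the the S the S the S the S => store the the the the the the the the the S the S the S   [S ::= the]
store the the the the the the the the the S the S the S => store the the the the the the the the the the the S the S   [S ::= the]
store the the the the the the the the the the the S the S => store the the the the the the the the the the the the the S   [S ::= the]
store the the the the the the the the the the the the the S => store the the the the the the the the the the the the the the   [S ::= the]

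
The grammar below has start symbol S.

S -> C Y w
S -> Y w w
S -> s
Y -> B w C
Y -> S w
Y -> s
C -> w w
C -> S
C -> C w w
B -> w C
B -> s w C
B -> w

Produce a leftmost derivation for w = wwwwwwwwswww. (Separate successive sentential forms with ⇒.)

S ⇒ CYw ⇒ CwwYw ⇒ wwwwYw ⇒ wwwwBwCw ⇒ wwwwwCwCw ⇒ wwwwwwwwCw ⇒ wwwwwwwwSw ⇒ wwwwwwwwYwww ⇒ wwwwwwwwswww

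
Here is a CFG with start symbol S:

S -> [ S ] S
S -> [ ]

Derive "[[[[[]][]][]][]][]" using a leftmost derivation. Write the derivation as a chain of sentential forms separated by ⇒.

S ⇒ [S]S   [S -> [ S ] S]
[S]S ⇒ [[S]S]S   [S -> [ S ] S]
[[S]S]S ⇒ [[[S]S]S]S   [S -> [ S ] S]
[[[S]S]S]S ⇒ [[[[S]S]S]S]S   [S -> [ S ] S]
[[[[S]S]S]S]S ⇒ [[[[[]]S]S]S]S   [S -> [ ]]
[[[[[]]S]S]S]S ⇒ [[[[[]][]]S]S]S   [S -> [ ]]
[[[[[]][]]S]S]S ⇒ [[[[[]][]][]]S]S   [S -> [ ]]
[[[[[]][]][]]S]S ⇒ [[[[[]][]][]][]]S   [S -> [ ]]
[[[[[]][]][]][]]S ⇒ [[[[[]][]][]][]][]   [S -> [ ]]

S ⇒ [S]S ⇒ [[S]S]S ⇒ [[[S]S]S]S ⇒ [[[[S]S]S]S]S ⇒ [[[[[]]S]S]S]S ⇒ [[[[[]][]]S]S]S ⇒ [[[[[]][]][]]S]S ⇒ [[[[[]][]][]][]]S ⇒ [[[[[]][]][]][]][]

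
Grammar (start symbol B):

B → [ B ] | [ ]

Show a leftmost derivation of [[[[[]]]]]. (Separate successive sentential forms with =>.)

B => [B] => [[B]] => [[[B]]] => [[[[B]]]] => [[[[[]]]]]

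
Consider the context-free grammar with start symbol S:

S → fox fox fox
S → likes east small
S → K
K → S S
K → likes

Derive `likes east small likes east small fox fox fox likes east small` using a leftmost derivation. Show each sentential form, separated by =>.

S => K => S S => K S => S S S => likes east small S S => likes east small K S => likes east small S S S => likes east small likes east small S S => likes east small likes east small fox fox fox S => likes east small likes east small fox fox fox likes east small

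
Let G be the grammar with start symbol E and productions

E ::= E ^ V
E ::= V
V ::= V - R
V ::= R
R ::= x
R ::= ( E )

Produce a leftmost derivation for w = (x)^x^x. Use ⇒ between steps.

E⇒E^V⇒E^V^V⇒V^V^V⇒R^V^V⇒(E)^V^V⇒(V)^V^V⇒(R)^V^V⇒(x)^V^V⇒(x)^R^V⇒(x)^x^V⇒(x)^x^R⇒(x)^x^x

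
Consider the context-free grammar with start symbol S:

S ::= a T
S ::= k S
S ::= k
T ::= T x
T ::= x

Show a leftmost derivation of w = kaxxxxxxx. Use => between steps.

S => kS => kaT => kaTx => kaTxx => kaTxxx => kaTxxxx => kaTxxxxx => kaTxxxxxx => kaxxxxxxx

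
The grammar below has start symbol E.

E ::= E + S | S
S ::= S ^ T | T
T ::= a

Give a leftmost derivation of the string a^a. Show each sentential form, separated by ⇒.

E ⇒ S   [E ::= S]
S ⇒ S^T   [S ::= S ^ T]
S^T ⇒ T^T   [S ::= T]
T^T ⇒ a^T   [T ::= a]
a^T ⇒ a^a   [T ::= a]

E⇒S⇒S^T⇒T^T⇒a^T⇒a^a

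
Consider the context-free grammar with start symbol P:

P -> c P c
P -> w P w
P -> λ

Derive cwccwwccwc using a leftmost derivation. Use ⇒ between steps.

P⇒cPc⇒cwPwc⇒cwcPcwc⇒cwccPccwc⇒cwccwPwccwc⇒cwccwwccwc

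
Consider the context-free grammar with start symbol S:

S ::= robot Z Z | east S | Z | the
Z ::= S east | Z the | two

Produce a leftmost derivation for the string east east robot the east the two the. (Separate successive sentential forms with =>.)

S => east S   [S ::= east S]
east S => east east S   [S ::= east S]
east east S => east east robot Z Z   [S ::= robot Z Z]
east east robot Z Z => east east robot Z the Z   [Z ::= Z the]
east east robot Z the Z => east east robot S east the Z   [Z ::= S east]
east east robot S east the Z => east east robot the east the Z   [S ::= the]
east east robot the east the Z => east east robot the east the Z the   [Z ::= Z the]
east east robot the east the Z the => east east robot the east the two the   [Z ::= two]

S => east S => east east S => east east robot Z Z => east east robot Z the Z => east east robot S east the Z => east east robot the east the Z => east east robot the east the Z the => east east robot the east the two the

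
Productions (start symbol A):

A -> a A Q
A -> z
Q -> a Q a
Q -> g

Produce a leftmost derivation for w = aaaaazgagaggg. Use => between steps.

A=>aAQ=>aaAQQ=>aaaAQQQ=>aaaaAQQQQ=>aaaaaAQQQQQ=>aaaaazQQQQQ=>aaaaazgQQQQ=>aaaaazgaQaQQQ=>aaaaazgagaQQQ=>aaaaazgagagQQ=>aaaaazgagaggQ=>aaaaazgagaggg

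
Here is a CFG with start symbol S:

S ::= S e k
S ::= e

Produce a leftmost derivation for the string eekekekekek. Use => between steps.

S => Sek => Sekek => Sekekek => Sekekekek => Sekekekekek => eekekekekek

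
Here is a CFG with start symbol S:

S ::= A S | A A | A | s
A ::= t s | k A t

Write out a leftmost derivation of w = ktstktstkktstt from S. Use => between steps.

S=>AS=>kAtS=>ktstS=>ktstAA=>ktstkAtA=>ktstktstA=>ktstktstkAt=>ktstktstkkAtt=>ktstktstkktstt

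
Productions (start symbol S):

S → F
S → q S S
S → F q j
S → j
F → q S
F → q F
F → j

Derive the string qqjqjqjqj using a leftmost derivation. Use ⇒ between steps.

S ⇒ Fqj ⇒ qSqj ⇒ qFqjqj ⇒ qqSqjqj ⇒ qqFqjqjqj ⇒ qqjqjqjqj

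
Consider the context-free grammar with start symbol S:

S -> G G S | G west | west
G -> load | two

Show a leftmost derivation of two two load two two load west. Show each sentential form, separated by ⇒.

S ⇒ G G S ⇒ two G S ⇒ two two S ⇒ two two G G S ⇒ two two load G S ⇒ two two load two S ⇒ two two load two G G S ⇒ two two load two two G S ⇒ two two load two two load S ⇒ two two load two two load west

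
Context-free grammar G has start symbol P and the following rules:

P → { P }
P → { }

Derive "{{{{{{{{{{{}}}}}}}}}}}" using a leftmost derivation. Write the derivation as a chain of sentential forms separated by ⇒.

P ⇒ {P}   [P → { P }]
{P} ⇒ {{P}}   [P → { P }]
{{P}} ⇒ {{{P}}}   [P → { P }]
{{{P}}} ⇒ {{{{P}}}}   [P → { P }]
{{{{P}}}} ⇒ {{{{{P}}}}}   [P → { P }]
{{{{{P}}}}} ⇒ {{{{{{P}}}}}}   [P → { P }]
{{{{{{P}}}}}} ⇒ {{{{{{{P}}}}}}}   [P → { P }]
{{{{{{{P}}}}}}} ⇒ {{{{{{{{P}}}}}}}}   [P → { P }]
{{{{{{{{P}}}}}}}} ⇒ {{{{{{{{{P}}}}}}}}}   [P → { P }]
{{{{{{{{{P}}}}}}}}} ⇒ {{{{{{{{{{P}}}}}}}}}}   [P → { P }]
{{{{{{{{{{P}}}}}}}}}} ⇒ {{{{{{{{{{{}}}}}}}}}}}   [P → { }]

P ⇒ {P} ⇒ {{P}} ⇒ {{{P}}} ⇒ {{{{P}}}} ⇒ {{{{{P}}}}} ⇒ {{{{{{P}}}}}} ⇒ {{{{{{{P}}}}}}} ⇒ {{{{{{{{P}}}}}}}} ⇒ {{{{{{{{{P}}}}}}}}} ⇒ {{{{{{{{{{P}}}}}}}}}} ⇒ {{{{{{{{{{{}}}}}}}}}}}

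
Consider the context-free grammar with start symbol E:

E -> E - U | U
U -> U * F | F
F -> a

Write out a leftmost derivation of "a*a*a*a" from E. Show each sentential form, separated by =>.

E => U   [E -> U]
U => U*F   [U -> U * F]
U*F => U*F*F   [U -> U * F]
U*F*F => U*F*F*F   [U -> U * F]
U*F*F*F => F*F*F*F   [U -> F]
F*F*F*F => a*F*F*F   [F -> a]
a*F*F*F => a*a*F*F   [F -> a]
a*a*F*F => a*a*a*F   [F -> a]
a*a*a*F => a*a*a*a   [F -> a]

E => U => U*F => U*F*F => U*F*F*F => F*F*F*F => a*F*F*F => a*a*F*F => a*a*a*F => a*a*a*a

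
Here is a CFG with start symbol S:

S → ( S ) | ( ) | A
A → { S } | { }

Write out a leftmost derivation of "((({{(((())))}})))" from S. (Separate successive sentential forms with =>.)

S => (S)   [S → ( S )]
(S) => ((S))   [S → ( S )]
((S)) => (((S)))   [S → ( S )]
(((S))) => (((A)))   [S → A]
(((A))) => ((({S})))   [A → { S }]
((({S}))) => ((({A})))   [S → A]
((({A}))) => ((({{S}})))   [A → { S }]
((({{S}}))) => ((({{(S)}})))   [S → ( S )]
((({{(S)}}))) => ((({{((S))}})))   [S → ( S )]
((({{((S))}}))) => ((({{(((S)))}})))   [S → ( S )]
((({{(((S)))}}))) => ((({{(((())))}})))   [S → ( )]

S => (S) => ((S)) => (((S))) => (((A))) => ((({S}))) => ((({A}))) => ((({{S}}))) => ((({{(S)}}))) => ((({{((S))}}))) => ((({{(((S)))}}))) => ((({{(((())))}})))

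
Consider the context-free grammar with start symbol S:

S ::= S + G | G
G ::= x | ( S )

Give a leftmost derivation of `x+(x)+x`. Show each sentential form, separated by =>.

S => S+G => S+G+G => G+G+G => x+G+G => x+(S)+G => x+(G)+G => x+(x)+G => x+(x)+x

S => S+G   [S ::= S + G]
S+G => S+G+G   [S ::= S + G]
S+G+G => G+G+G   [S ::= G]
G+G+G => x+G+G   [G ::= x]
x+G+G => x+(S)+G   [G ::= ( S )]
x+(S)+G => x+(G)+G   [S ::= G]
x+(G)+G => x+(x)+G   [G ::= x]
x+(x)+G => x+(x)+x   [G ::= x]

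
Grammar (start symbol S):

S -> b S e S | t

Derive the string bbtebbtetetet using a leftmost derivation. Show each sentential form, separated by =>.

S => bSeS => bbSeSeS => bbteSeS => bbtebSeSeS => bbtebbSeSeSeS => bbtebbteSeSeS => bbtebbteteSeS => bbtebbteteteS => bbtebbtetetet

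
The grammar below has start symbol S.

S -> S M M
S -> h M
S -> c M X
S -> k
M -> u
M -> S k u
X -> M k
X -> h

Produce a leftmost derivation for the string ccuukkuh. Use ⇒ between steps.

S ⇒ cMX ⇒ cSkuX ⇒ ccMXkuX ⇒ ccuXkuX ⇒ ccuMkkuX ⇒ ccuukkuX ⇒ ccuukkuh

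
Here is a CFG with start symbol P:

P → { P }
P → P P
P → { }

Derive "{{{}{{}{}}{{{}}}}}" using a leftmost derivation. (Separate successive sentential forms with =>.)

P => {P}   [P → { P }]
{P} => {{P}}   [P → { P }]
{{P}} => {{PP}}   [P → P P]
{{PP}} => {{{}P}}   [P → { }]
{{{}P}} => {{{}PP}}   [P → P P]
{{{}PP}} => {{{}{P}P}}   [P → { P }]
{{{}{P}P}} => {{{}{PP}P}}   [P → P P]
{{{}{PP}P}} => {{{}{{}P}P}}   [P → { }]
{{{}{{}P}P}} => {{{}{{}{}}P}}   [P → { }]
{{{}{{}{}}P}} => {{{}{{}{}}{P}}}   [P → { P }]
{{{}{{}{}}{P}}} => {{{}{{}{}}{{P}}}}   [P → { P }]
{{{}{{}{}}{{P}}}} => {{{}{{}{}}{{{}}}}}   [P → { }]

P => {P} => {{P}} => {{PP}} => {{{}P}} => {{{}PP}} => {{{}{P}P}} => {{{}{PP}P}} => {{{}{{}P}P}} => {{{}{{}{}}P}} => {{{}{{}{}}{P}}} => {{{}{{}{}}{{P}}}} => {{{}{{}{}}{{{}}}}}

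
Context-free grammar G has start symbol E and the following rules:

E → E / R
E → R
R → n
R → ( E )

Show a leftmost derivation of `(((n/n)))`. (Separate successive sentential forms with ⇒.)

E ⇒ R ⇒ (E) ⇒ (R) ⇒ ((E)) ⇒ ((R)) ⇒ (((E))) ⇒ (((E/R))) ⇒ (((R/R))) ⇒ (((n/R))) ⇒ (((n/n)))

E ⇒ R   [E → R]
R ⇒ (E)   [R → ( E )]
(E) ⇒ (R)   [E → R]
(R) ⇒ ((E))   [R → ( E )]
((E)) ⇒ ((R))   [E → R]
((R)) ⇒ (((E)))   [R → ( E )]
(((E))) ⇒ (((E/R)))   [E → E / R]
(((E/R))) ⇒ (((R/R)))   [E → R]
(((R/R))) ⇒ (((n/R)))   [R → n]
(((n/R))) ⇒ (((n/n)))   [R → n]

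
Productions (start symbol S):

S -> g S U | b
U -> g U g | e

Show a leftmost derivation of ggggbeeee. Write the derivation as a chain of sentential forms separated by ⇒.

S ⇒ gSU ⇒ ggSUU ⇒ gggSUUU ⇒ ggggSUUUU ⇒ ggggbUUUU ⇒ ggggbeUUU ⇒ ggggbeeUU ⇒ ggggbeeeU ⇒ ggggbeeee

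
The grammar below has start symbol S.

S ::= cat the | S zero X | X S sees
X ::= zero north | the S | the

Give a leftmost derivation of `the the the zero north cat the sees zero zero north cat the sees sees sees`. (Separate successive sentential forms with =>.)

S => X S sees => the S sees => the X S sees sees => the the S sees sees => the the X S sees sees sees => the the the S S sees sees sees => the the the S zero X S sees sees sees => the the the X S sees zero X S sees sees sees => the the the zero north S sees zero X S sees sees sees => the the the zero north cat the sees zero X S sees sees sees => the the the zero north cat the sees zero zero north S sees sees sees => the the the zero north cat the sees zero zero north cat the sees sees sees

S => X S sees   [S ::= X S sees]
X S sees => the S sees   [X ::= the]
the S sees => the X S sees sees   [S ::= X S sees]
the X S sees sees => the the S sees sees   [X ::= the]
the the S sees sees => the the X S sees sees sees   [S ::= X S sees]
the the X S sees sees sees => the the the S S sees sees sees   [X ::= the S]
the the the S S sees sees sees => the the the S zero X S sees sees sees   [S ::= S zero X]
the the the S zero X S sees sees sees => the the the X S sees zero X S sees sees sees   [S ::= X S sees]
the the the X S sees zero X S sees sees sees => the the the zero north S sees zero X S sees sees sees   [X ::= zero north]
the the the zero north S sees zero X S sees sees sees => the the the zero north cat the sees zero X S sees sees sees   [S ::= cat the]
the the the zero north cat the sees zero X S sees sees sees => the the the zero north cat the sees zero zero north S sees sees sees   [X ::= zero north]
the the the zero north cat the sees zero zero north S sees sees sees => the the the zero north cat the sees zero zero north cat the sees sees sees   [S ::= cat the]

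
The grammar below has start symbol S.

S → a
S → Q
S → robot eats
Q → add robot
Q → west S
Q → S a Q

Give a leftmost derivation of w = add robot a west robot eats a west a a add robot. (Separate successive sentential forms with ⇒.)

S ⇒ Q   [S → Q]
Q ⇒ S a Q   [Q → S a Q]
S a Q ⇒ Q a Q   [S → Q]
Q a Q ⇒ add robot a Q   [Q → add robot]
add robot a Q ⇒ add robot a S a Q   [Q → S a Q]
add robot a S a Q ⇒ add robot a Q a Q   [S → Q]
add robot a Q a Q ⇒ add robot a S a Q a Q   [Q → S a Q]
add robot a S a Q a Q ⇒ add robot a Q a Q a Q   [S → Q]
add robot a Q a Q a Q ⇒ add robot a west S a Q a Q   [Q → west S]
add robot a west S a Q a Q ⇒ add robot a west robot eats a Q a Q   [S → robot eats]
add robot a west robot eats a Q a Q ⇒ add robot a west robot eats a west S a Q   [Q → west S]
add robot a west robot eats a west S a Q ⇒ add robot a west robot eats a west a a Q   [S → a]
add robot a west robot eats a west a a Q ⇒ add robot a west robot eats a west a a add robot   [Q → add robot]

S ⇒ Q ⇒ S a Q ⇒ Q a Q ⇒ add robot a Q ⇒ add robot a S a Q ⇒ add robot a Q a Q ⇒ add robot a S a Q a Q ⇒ add robot a Q a Q a Q ⇒ add robot a west S a Q a Q ⇒ add robot a west robot eats a Q a Q ⇒ add robot a west robot eats a west S a Q ⇒ add robot a west robot eats a west a a Q ⇒ add robot a west robot eats a west a a add robot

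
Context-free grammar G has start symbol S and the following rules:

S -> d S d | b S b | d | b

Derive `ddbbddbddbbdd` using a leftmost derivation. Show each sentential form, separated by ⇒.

S⇒dSd⇒ddSdd⇒ddbSbdd⇒ddbbSbbdd⇒ddbbdSdbbdd⇒ddbbddSddbbdd⇒ddbbddbddbbdd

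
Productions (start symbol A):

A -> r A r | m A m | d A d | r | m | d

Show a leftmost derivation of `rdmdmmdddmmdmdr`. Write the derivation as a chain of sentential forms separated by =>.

A => rAr   [A -> r A r]
rAr => rdAdr   [A -> d A d]
rdAdr => rdmAmdr   [A -> m A m]
rdmAmdr => rdmdAdmdr   [A -> d A d]
rdmdAdmdr => rdmdmAmdmdr   [A -> m A m]
rdmdmAmdmdr => rdmdmmAmmdmdr   [A -> m A m]
rdmdmmAmmdmdr => rdmdmmdAdmmdmdr   [A -> d A d]
rdmdmmdAdmmdmdr => rdmdmmdddmmdmdr   [A -> d]

A=>rAr=>rdAdr=>rdmAmdr=>rdmdAdmdr=>rdmdmAmdmdr=>rdmdmmAmmdmdr=>rdmdmmdAdmmdmdr=>rdmdmmdddmmdmdr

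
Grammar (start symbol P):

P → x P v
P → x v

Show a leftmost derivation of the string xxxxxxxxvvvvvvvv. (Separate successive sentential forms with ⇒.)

P ⇒ xPv ⇒ xxPvv ⇒ xxxPvvv ⇒ xxxxPvvvv ⇒ xxxxxPvvvvv ⇒ xxxxxxPvvvvvv ⇒ xxxxxxxPvvvvvvv ⇒ xxxxxxxxvvvvvvvv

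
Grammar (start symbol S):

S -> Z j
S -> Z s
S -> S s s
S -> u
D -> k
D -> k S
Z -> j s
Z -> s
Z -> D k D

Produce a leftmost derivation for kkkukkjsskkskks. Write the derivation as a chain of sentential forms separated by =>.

S => Zs => DkDs => kSkDs => kZskDs => kDkDskDs => kkSkDskDs => kkSsskDskDs => kkZjsskDskDs => kkDkDjsskDskDs => kkkSkDjsskDskDs => kkkukDjsskDskDs => kkkukkjsskDskDs => kkkukkjsskkskDs => kkkukkjsskkskks

S => Zs   [S -> Z s]
Zs => DkDs   [Z -> D k D]
DkDs => kSkDs   [D -> k S]
kSkDs => kZskDs   [S -> Z s]
kZskDs => kDkDskDs   [Z -> D k D]
kDkDskDs => kkSkDskDs   [D -> k S]
kkSkDskDs => kkSsskDskDs   [S -> S s s]
kkSsskDskDs => kkZjsskDskDs   [S -> Z j]
kkZjsskDskDs => kkDkDjsskDskDs   [Z -> D k D]
kkDkDjsskDskDs => kkkSkDjsskDskDs   [D -> k S]
kkkSkDjsskDskDs => kkkukDjsskDskDs   [S -> u]
kkkukDjsskDskDs => kkkukkjsskDskDs   [D -> k]
kkkukkjsskDskDs => kkkukkjsskkskDs   [D -> k]
kkkukkjsskkskDs => kkkukkjsskkskks   [D -> k]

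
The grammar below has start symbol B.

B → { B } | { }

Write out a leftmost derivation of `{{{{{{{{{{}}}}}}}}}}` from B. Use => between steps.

B => {B} => {{B}} => {{{B}}} => {{{{B}}}} => {{{{{B}}}}} => {{{{{{B}}}}}} => {{{{{{{B}}}}}}} => {{{{{{{{B}}}}}}}} => {{{{{{{{{B}}}}}}}}} => {{{{{{{{{{}}}}}}}}}}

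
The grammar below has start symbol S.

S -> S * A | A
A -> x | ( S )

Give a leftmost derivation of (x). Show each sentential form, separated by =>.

S => A => (S) => (A) => (x)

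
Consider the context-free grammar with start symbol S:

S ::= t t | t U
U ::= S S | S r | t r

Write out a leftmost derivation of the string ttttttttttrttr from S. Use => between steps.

S => tU => tSS => ttUS => ttSrS => tttUrS => tttSSrS => ttttUSrS => ttttSSSrS => ttttttSSrS => ttttttttSrS => ttttttttttrS => ttttttttttrtU => ttttttttttrttr

S => tU   [S ::= t U]
tU => tSS   [U ::= S S]
tSS => ttUS   [S ::= t U]
ttUS => ttSrS   [U ::= S r]
ttSrS => tttUrS   [S ::= t U]
tttUrS => tttSSrS   [U ::= S S]
tttSSrS => ttttUSrS   [S ::= t U]
ttttUSrS => ttttSSSrS   [U ::= S S]
ttttSSSrS => ttttttSSrS   [S ::= t t]
ttttttSSrS => ttttttttSrS   [S ::= t t]
ttttttttSrS => ttttttttttrS   [S ::= t t]
ttttttttttrS => ttttttttttrtU   [S ::= t U]
ttttttttttrtU => ttttttttttrttr   [U ::= t r]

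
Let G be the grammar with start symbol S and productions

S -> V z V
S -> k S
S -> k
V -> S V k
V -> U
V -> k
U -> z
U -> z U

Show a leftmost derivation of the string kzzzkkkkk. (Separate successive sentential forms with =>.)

S => kS   [S -> k S]
kS => kVzV   [S -> V z V]
kVzV => kUzV   [V -> U]
kUzV => kzUzV   [U -> z U]
kzUzV => kzzzV   [U -> z]
kzzzV => kzzzSVk   [V -> S V k]
kzzzSVk => kzzzkSVk   [S -> k S]
kzzzkSVk => kzzzkkSVk   [S -> k S]
kzzzkkSVk => kzzzkkkVk   [S -> k]
kzzzkkkVk => kzzzkkkkk   [V -> k]

S=>kS=>kVzV=>kUzV=>kzUzV=>kzzzV=>kzzzSVk=>kzzzkSVk=>kzzzkkSVk=>kzzzkkkVk=>kzzzkkkkk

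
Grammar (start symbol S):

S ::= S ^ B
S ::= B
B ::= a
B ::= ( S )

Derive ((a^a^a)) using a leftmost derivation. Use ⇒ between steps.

S ⇒ B ⇒ (S) ⇒ (B) ⇒ ((S)) ⇒ ((S^B)) ⇒ ((S^B^B)) ⇒ ((B^B^B)) ⇒ ((a^B^B)) ⇒ ((a^a^B)) ⇒ ((a^a^a))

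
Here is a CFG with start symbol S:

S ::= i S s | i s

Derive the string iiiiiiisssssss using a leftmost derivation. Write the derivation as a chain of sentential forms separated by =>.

S => iSs   [S ::= i S s]
iSs => iiSss   [S ::= i S s]
iiSss => iiiSsss   [S ::= i S s]
iiiSsss => iiiiSssss   [S ::= i S s]
iiiiSssss => iiiiiSsssss   [S ::= i S s]
iiiiiSsssss => iiiiiiSssssss   [S ::= i S s]
iiiiiiSssssss => iiiiiiisssssss   [S ::= i s]

S=>iSs=>iiSss=>iiiSsss=>iiiiSssss=>iiiiiSsssss=>iiiiiiSssssss=>iiiiiiisssssss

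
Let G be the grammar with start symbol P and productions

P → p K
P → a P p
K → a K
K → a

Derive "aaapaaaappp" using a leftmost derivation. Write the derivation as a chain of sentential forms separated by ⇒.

P ⇒ aPp ⇒ aaPpp ⇒ aaaPppp ⇒ aaapKppp ⇒ aaapaKppp ⇒ aaapaaKppp ⇒ aaapaaaKppp ⇒ aaapaaaappp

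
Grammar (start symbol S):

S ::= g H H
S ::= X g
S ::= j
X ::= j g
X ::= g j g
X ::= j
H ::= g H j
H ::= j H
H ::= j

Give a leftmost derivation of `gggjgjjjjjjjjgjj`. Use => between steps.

S=>gHH=>ggHjH=>gggHjjH=>gggjHjjH=>gggjgHjjjH=>gggjgjHjjjH=>gggjgjjjjjH=>gggjgjjjjjjH=>gggjgjjjjjjjH=>gggjgjjjjjjjjH=>gggjgjjjjjjjjgHj=>gggjgjjjjjjjjgjj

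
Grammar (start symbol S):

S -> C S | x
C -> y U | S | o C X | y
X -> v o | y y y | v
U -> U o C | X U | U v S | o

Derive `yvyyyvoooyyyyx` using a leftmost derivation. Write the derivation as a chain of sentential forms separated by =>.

S => CS => yUS => yXUS => yvUS => yvUoCS => yvXUoCS => yvyyyUoCS => yvyyyXUoCS => yvyyyvUoCS => yvyyyvooCS => yvyyyvoooCXS => yvyyyvoooyXS => yvyyyvoooyyyyS => yvyyyvoooyyyyx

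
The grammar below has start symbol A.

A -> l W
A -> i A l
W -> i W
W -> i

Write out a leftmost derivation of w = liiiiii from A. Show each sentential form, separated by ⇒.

A ⇒ lW   [A -> l W]
lW ⇒ liW   [W -> i W]
liW ⇒ liiW   [W -> i W]
liiW ⇒ liiiW   [W -> i W]
liiiW ⇒ liiiiW   [W -> i W]
liiiiW ⇒ liiiiiW   [W -> i W]
liiiiiW ⇒ liiiiii   [W -> i]

A⇒lW⇒liW⇒liiW⇒liiiW⇒liiiiW⇒liiiiiW⇒liiiiii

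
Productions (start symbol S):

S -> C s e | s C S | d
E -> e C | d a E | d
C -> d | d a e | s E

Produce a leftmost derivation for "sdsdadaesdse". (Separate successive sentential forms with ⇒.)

S ⇒ sCS   [S -> s C S]
sCS ⇒ sdS   [C -> d]
sdS ⇒ sdCse   [S -> C s e]
sdCse ⇒ sdsEse   [C -> s E]
sdsEse ⇒ sdsdaEse   [E -> d a E]
sdsdaEse ⇒ sdsdadaEse   [E -> d a E]
sdsdadaEse ⇒ sdsdadaeCse   [E -> e C]
sdsdadaeCse ⇒ sdsdadaesEse   [C -> s E]
sdsdadaesEse ⇒ sdsdadaesdse   [E -> d]

S ⇒ sCS ⇒ sdS ⇒ sdCse ⇒ sdsEse ⇒ sdsdaEse ⇒ sdsdadaEse ⇒ sdsdadaeCse ⇒ sdsdadaesEse ⇒ sdsdadaesdse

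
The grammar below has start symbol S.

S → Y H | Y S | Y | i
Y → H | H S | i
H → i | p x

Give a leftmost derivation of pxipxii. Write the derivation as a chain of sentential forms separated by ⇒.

S ⇒ YS   [S → Y S]
YS ⇒ HSS   [Y → H S]
HSS ⇒ pxSS   [H → p x]
pxSS ⇒ pxYHS   [S → Y H]
pxYHS ⇒ pxHHS   [Y → H]
pxHHS ⇒ pxiHS   [H → i]
pxiHS ⇒ pxipxS   [H → p x]
pxipxS ⇒ pxipxYH   [S → Y H]
pxipxYH ⇒ pxipxiH   [Y → i]
pxipxiH ⇒ pxipxii   [H → i]

S ⇒ YS ⇒ HSS ⇒ pxSS ⇒ pxYHS ⇒ pxHHS ⇒ pxiHS ⇒ pxipxS ⇒ pxipxYH ⇒ pxipxiH ⇒ pxipxii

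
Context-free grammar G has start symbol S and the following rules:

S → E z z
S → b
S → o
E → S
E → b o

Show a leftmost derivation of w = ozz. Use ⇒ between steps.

S ⇒ Ezz   [S → E z z]
Ezz ⇒ Szz   [E → S]
Szz ⇒ ozz   [S → o]

S ⇒ Ezz ⇒ Szz ⇒ ozz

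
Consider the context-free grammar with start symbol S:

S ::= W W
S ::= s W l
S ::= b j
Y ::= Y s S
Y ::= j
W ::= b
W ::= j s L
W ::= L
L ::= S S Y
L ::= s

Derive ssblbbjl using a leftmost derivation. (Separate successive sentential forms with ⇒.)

S ⇒ sWl   [S ::= s W l]
sWl ⇒ sLl   [W ::= L]
sLl ⇒ sSSYl   [L ::= S S Y]
sSSYl ⇒ ssWlSYl   [S ::= s W l]
ssWlSYl ⇒ ssblSYl   [W ::= b]
ssblSYl ⇒ ssblWWYl   [S ::= W W]
ssblWWYl ⇒ ssblbWYl   [W ::= b]
ssblbWYl ⇒ ssblbbYl   [W ::= b]
ssblbbYl ⇒ ssblbbjl   [Y ::= j]

S ⇒ sWl ⇒ sLl ⇒ sSSYl ⇒ ssWlSYl ⇒ ssblSYl ⇒ ssblWWYl ⇒ ssblbWYl ⇒ ssblbbYl ⇒ ssblbbjl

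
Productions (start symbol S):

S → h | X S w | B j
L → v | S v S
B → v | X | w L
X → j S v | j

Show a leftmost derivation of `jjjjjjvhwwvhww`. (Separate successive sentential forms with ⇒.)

S ⇒ XSw   [S → X S w]
XSw ⇒ jSw   [X → j]
jSw ⇒ jXSww   [S → X S w]
jXSww ⇒ jjSvSww   [X → j S v]
jjSvSww ⇒ jjXSwvSww   [S → X S w]
jjXSwvSww ⇒ jjjSwvSww   [X → j]
jjjSwvSww ⇒ jjjXSwwvSww   [S → X S w]
jjjXSwwvSww ⇒ jjjjSvSwwvSww   [X → j S v]
jjjjSvSwwvSww ⇒ jjjjBjvSwwvSww   [S → B j]
jjjjBjvSwwvSww ⇒ jjjjXjvSwwvSww   [B → X]
jjjjXjvSwwvSww ⇒ jjjjjjvSwwvSww   [X → j]
jjjjjjvSwwvSww ⇒ jjjjjjvhwwvSww   [S → h]
jjjjjjvhwwvSww ⇒ jjjjjjvhwwvhww   [S → h]

S ⇒ XSw ⇒ jSw ⇒ jXSww ⇒ jjSvSww ⇒ jjXSwvSww ⇒ jjjSwvSww ⇒ jjjXSwwvSww ⇒ jjjjSvSwwvSww ⇒ jjjjBjvSwwvSww ⇒ jjjjXjvSwwvSww ⇒ jjjjjjvSwwvSww ⇒ jjjjjjvhwwvSww ⇒ jjjjjjvhwwvhww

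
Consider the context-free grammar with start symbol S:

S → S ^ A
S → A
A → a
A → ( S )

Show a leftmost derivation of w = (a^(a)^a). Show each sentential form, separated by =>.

S => A => (S) => (S^A) => (S^A^A) => (A^A^A) => (a^A^A) => (a^(S)^A) => (a^(A)^A) => (a^(a)^A) => (a^(a)^a)

S => A   [S → A]
A => (S)   [A → ( S )]
(S) => (S^A)   [S → S ^ A]
(S^A) => (S^A^A)   [S → S ^ A]
(S^A^A) => (A^A^A)   [S → A]
(A^A^A) => (a^A^A)   [A → a]
(a^A^A) => (a^(S)^A)   [A → ( S )]
(a^(S)^A) => (a^(A)^A)   [S → A]
(a^(A)^A) => (a^(a)^A)   [A → a]
(a^(a)^A) => (a^(a)^a)   [A → a]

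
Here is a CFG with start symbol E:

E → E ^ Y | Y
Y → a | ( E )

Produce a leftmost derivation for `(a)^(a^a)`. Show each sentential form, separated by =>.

E => E^Y => Y^Y => (E)^Y => (Y)^Y => (a)^Y => (a)^(E) => (a)^(E^Y) => (a)^(Y^Y) => (a)^(a^Y) => (a)^(a^a)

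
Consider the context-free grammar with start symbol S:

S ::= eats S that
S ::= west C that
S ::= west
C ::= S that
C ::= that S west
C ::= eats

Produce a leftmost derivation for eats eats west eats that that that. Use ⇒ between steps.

S ⇒ eats S that ⇒ eats eats S that that ⇒ eats eats west C that that that ⇒ eats eats west eats that that that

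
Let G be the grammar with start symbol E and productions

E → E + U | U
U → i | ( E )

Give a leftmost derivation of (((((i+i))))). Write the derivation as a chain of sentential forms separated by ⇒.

E ⇒ U ⇒ (E) ⇒ (U) ⇒ ((E)) ⇒ ((U)) ⇒ (((E))) ⇒ (((U))) ⇒ ((((E)))) ⇒ ((((U)))) ⇒ (((((E))))) ⇒ (((((E+U))))) ⇒ (((((U+U))))) ⇒ (((((i+U))))) ⇒ (((((i+i)))))

E ⇒ U   [E → U]
U ⇒ (E)   [U → ( E )]
(E) ⇒ (U)   [E → U]
(U) ⇒ ((E))   [U → ( E )]
((E)) ⇒ ((U))   [E → U]
((U)) ⇒ (((E)))   [U → ( E )]
(((E))) ⇒ (((U)))   [E → U]
(((U))) ⇒ ((((E))))   [U → ( E )]
((((E)))) ⇒ ((((U))))   [E → U]
((((U)))) ⇒ (((((E)))))   [U → ( E )]
(((((E))))) ⇒ (((((E+U)))))   [E → E + U]
(((((E+U))))) ⇒ (((((U+U)))))   [E → U]
(((((U+U))))) ⇒ (((((i+U)))))   [U → i]
(((((i+U))))) ⇒ (((((i+i)))))   [U → i]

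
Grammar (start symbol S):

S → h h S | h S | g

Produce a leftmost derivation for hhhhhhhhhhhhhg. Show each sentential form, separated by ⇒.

S⇒hhS⇒hhhS⇒hhhhS⇒hhhhhhS⇒hhhhhhhS⇒hhhhhhhhhS⇒hhhhhhhhhhhS⇒hhhhhhhhhhhhhS⇒hhhhhhhhhhhhhg

S ⇒ hhS   [S → h h S]
hhS ⇒ hhhS   [S → h S]
hhhS ⇒ hhhhS   [S → h S]
hhhhS ⇒ hhhhhhS   [S → h h S]
hhhhhhS ⇒ hhhhhhhS   [S → h S]
hhhhhhhS ⇒ hhhhhhhhhS   [S → h h S]
hhhhhhhhhS ⇒ hhhhhhhhhhhS   [S → h h S]
hhhhhhhhhhhS ⇒ hhhhhhhhhhhhhS   [S → h h S]
hhhhhhhhhhhhhS ⇒ hhhhhhhhhhhhhg   [S → g]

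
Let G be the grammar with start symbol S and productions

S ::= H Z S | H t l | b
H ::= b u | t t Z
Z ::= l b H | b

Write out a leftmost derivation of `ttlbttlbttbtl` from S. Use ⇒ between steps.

S ⇒ Htl ⇒ ttZtl ⇒ ttlbHtl ⇒ ttlbttZtl ⇒ ttlbttlbHtl ⇒ ttlbttlbttZtl ⇒ ttlbttlbttbtl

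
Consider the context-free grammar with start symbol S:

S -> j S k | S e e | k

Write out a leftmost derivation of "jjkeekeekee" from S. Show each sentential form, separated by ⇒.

S ⇒ See   [S -> S e e]
See ⇒ jSkee   [S -> j S k]
jSkee ⇒ jSeekee   [S -> S e e]
jSeekee ⇒ jjSkeekee   [S -> j S k]
jjSkeekee ⇒ jjSeekeekee   [S -> S e e]
jjSeekeekee ⇒ jjkeekeekee   [S -> k]

S ⇒ See ⇒ jSkee ⇒ jSeekee ⇒ jjSkeekee ⇒ jjSeekeekee ⇒ jjkeekeekee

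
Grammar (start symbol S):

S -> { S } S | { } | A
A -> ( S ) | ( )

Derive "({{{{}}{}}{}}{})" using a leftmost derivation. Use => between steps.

S => A => (S) => ({S}S) => ({{S}S}S) => ({{{S}S}S}S) => ({{{{}}S}S}S) => ({{{{}}{}}S}S) => ({{{{}}{}}{}}S) => ({{{{}}{}}{}}{})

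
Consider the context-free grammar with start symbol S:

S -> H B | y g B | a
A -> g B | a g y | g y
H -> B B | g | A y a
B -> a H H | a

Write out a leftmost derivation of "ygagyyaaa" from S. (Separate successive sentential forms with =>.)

S => ygB => ygaHH => ygaAyaH => ygagyyaH => ygagyyaBB => ygagyyaaB => ygagyyaaa

S => ygB   [S -> y g B]
ygB => ygaHH   [B -> a H H]
ygaHH => ygaAyaH   [H -> A y a]
ygaAyaH => ygagyyaH   [A -> g y]
ygagyyaH => ygagyyaBB   [H -> B B]
ygagyyaBB => ygagyyaaB   [B -> a]
ygagyyaaB => ygagyyaaa   [B -> a]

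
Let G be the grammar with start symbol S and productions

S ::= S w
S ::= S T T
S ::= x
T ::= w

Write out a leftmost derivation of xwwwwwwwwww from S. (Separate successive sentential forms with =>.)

S => Sw   [S ::= S w]
Sw => STTw   [S ::= S T T]
STTw => STTTTw   [S ::= S T T]
STTTTw => SwTTTTw   [S ::= S w]
SwTTTTw => STTwTTTTw   [S ::= S T T]
STTwTTTTw => SwTTwTTTTw   [S ::= S w]
SwTTwTTTTw => SwwTTwTTTTw   [S ::= S w]
SwwTTwTTTTw => xwwTTwTTTTw   [S ::= x]
xwwTTwTTTTw => xwwwTwTTTTw   [T ::= w]
xwwwTwTTTTw => xwwwwwTTTTw   [T ::= w]
xwwwwwTTTTw => xwwwwwwTTTw   [T ::= w]
xwwwwwwTTTw => xwwwwwwwTTw   [T ::= w]
xwwwwwwwTTw => xwwwwwwwwTw   [T ::= w]
xwwwwwwwwTw => xwwwwwwwwww   [T ::= w]

S => Sw => STTw => STTTTw => SwTTTTw => STTwTTTTw => SwTTwTTTTw => SwwTTwTTTTw => xwwTTwTTTTw => xwwwTwTTTTw => xwwwwwTTTTw => xwwwwwwTTTw => xwwwwwwwTTw => xwwwwwwwwTw => xwwwwwwwwww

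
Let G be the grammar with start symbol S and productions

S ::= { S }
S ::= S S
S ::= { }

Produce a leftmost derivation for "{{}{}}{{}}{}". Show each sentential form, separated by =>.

S => SS => SSS => {S}SS => {SS}SS => {{}S}SS => {{}{}}SS => {{}{}}{S}S => {{}{}}{{}}S => {{}{}}{{}}{}

S => SS   [S ::= S S]
SS => SSS   [S ::= S S]
SSS => {S}SS   [S ::= { S }]
{S}SS => {SS}SS   [S ::= S S]
{SS}SS => {{}S}SS   [S ::= { }]
{{}S}SS => {{}{}}SS   [S ::= { }]
{{}{}}SS => {{}{}}{S}S   [S ::= { S }]
{{}{}}{S}S => {{}{}}{{}}S   [S ::= { }]
{{}{}}{{}}S => {{}{}}{{}}{}   [S ::= { }]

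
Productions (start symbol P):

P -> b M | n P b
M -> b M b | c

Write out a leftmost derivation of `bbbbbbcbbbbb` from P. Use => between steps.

P=>bM=>bbMb=>bbbMbb=>bbbbMbbb=>bbbbbMbbbb=>bbbbbbMbbbbb=>bbbbbbcbbbbb

P => bM   [P -> b M]
bM => bbMb   [M -> b M b]
bbMb => bbbMbb   [M -> b M b]
bbbMbb => bbbbMbbb   [M -> b M b]
bbbbMbbb => bbbbbMbbbb   [M -> b M b]
bbbbbMbbbb => bbbbbbMbbbbb   [M -> b M b]
bbbbbbMbbbbb => bbbbbbcbbbbb   [M -> c]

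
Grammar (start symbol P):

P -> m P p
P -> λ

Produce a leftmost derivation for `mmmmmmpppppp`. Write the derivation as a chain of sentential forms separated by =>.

P=>mPp=>mmPpp=>mmmPppp=>mmmmPpppp=>mmmmmPppppp=>mmmmmmPpppppp=>mmmmmmpppppp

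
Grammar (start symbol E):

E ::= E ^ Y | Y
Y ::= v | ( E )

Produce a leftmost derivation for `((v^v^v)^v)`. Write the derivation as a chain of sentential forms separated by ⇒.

E⇒Y⇒(E)⇒(E^Y)⇒(Y^Y)⇒((E)^Y)⇒((E^Y)^Y)⇒((E^Y^Y)^Y)⇒((Y^Y^Y)^Y)⇒((v^Y^Y)^Y)⇒((v^v^Y)^Y)⇒((v^v^v)^Y)⇒((v^v^v)^v)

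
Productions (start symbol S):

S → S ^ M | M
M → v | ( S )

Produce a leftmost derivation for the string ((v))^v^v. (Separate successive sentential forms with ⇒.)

S ⇒ S^M ⇒ S^M^M ⇒ M^M^M ⇒ (S)^M^M ⇒ (M)^M^M ⇒ ((S))^M^M ⇒ ((M))^M^M ⇒ ((v))^M^M ⇒ ((v))^v^M ⇒ ((v))^v^v

S ⇒ S^M   [S → S ^ M]
S^M ⇒ S^M^M   [S → S ^ M]
S^M^M ⇒ M^M^M   [S → M]
M^M^M ⇒ (S)^M^M   [M → ( S )]
(S)^M^M ⇒ (M)^M^M   [S → M]
(M)^M^M ⇒ ((S))^M^M   [M → ( S )]
((S))^M^M ⇒ ((M))^M^M   [S → M]
((M))^M^M ⇒ ((v))^M^M   [M → v]
((v))^M^M ⇒ ((v))^v^M   [M → v]
((v))^v^M ⇒ ((v))^v^v   [M → v]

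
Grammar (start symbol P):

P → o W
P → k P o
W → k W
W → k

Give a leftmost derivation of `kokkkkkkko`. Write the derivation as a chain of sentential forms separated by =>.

P => kPo   [P → k P o]
kPo => koWo   [P → o W]
koWo => kokWo   [W → k W]
kokWo => kokkWo   [W → k W]
kokkWo => kokkkWo   [W → k W]
kokkkWo => kokkkkWo   [W → k W]
kokkkkWo => kokkkkkWo   [W → k W]
kokkkkkWo => kokkkkkkWo   [W → k W]
kokkkkkkWo => kokkkkkkko   [W → k]

P=>kPo=>koWo=>kokWo=>kokkWo=>kokkkWo=>kokkkkWo=>kokkkkkWo=>kokkkkkkWo=>kokkkkkkko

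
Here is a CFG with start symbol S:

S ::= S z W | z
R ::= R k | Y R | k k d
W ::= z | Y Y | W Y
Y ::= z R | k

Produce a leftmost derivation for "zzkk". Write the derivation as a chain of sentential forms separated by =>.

S=>SzW=>zzW=>zzYY=>zzkY=>zzkk

S => SzW   [S ::= S z W]
SzW => zzW   [S ::= z]
zzW => zzYY   [W ::= Y Y]
zzYY => zzkY   [Y ::= k]
zzkY => zzkk   [Y ::= k]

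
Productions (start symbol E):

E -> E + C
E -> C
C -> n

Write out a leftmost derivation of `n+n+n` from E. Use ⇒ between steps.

E ⇒ E+C ⇒ E+C+C ⇒ C+C+C ⇒ n+C+C ⇒ n+n+C ⇒ n+n+n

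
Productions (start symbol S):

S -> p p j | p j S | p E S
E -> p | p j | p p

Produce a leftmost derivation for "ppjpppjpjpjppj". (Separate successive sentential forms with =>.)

S => pES => ppjS => ppjpES => ppjppS => ppjpppjS => ppjpppjpjS => ppjpppjpjpjS => ppjpppjpjpjppj

S => pES   [S -> p E S]
pES => ppjS   [E -> p j]
ppjS => ppjpES   [S -> p E S]
ppjpES => ppjppS   [E -> p]
ppjppS => ppjpppjS   [S -> p j S]
ppjpppjS => ppjpppjpjS   [S -> p j S]
ppjpppjpjS => ppjpppjpjpjS   [S -> p j S]
ppjpppjpjpjS => ppjpppjpjpjppj   [S -> p p j]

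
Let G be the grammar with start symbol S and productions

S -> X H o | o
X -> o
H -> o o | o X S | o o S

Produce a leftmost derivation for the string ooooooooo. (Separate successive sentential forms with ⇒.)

S⇒XHo⇒oHo⇒oooSo⇒oooXHoo⇒ooooHoo⇒oooooXSoo⇒ooooooSoo⇒ooooooooo

S ⇒ XHo   [S -> X H o]
XHo ⇒ oHo   [X -> o]
oHo ⇒ oooSo   [H -> o o S]
oooSo ⇒ oooXHoo   [S -> X H o]
oooXHoo ⇒ ooooHoo   [X -> o]
ooooHoo ⇒ oooooXSoo   [H -> o X S]
oooooXSoo ⇒ ooooooSoo   [X -> o]
ooooooSoo ⇒ ooooooooo   [S -> o]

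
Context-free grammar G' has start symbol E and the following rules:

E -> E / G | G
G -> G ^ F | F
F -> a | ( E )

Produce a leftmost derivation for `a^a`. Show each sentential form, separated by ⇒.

E ⇒ G ⇒ G^F ⇒ F^F ⇒ a^F ⇒ a^a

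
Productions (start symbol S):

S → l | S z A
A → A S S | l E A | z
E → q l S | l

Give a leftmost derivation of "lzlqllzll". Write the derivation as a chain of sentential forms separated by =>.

S => SzA => lzA => lzASS => lzlEASS => lzlqlSASS => lzlqllASS => lzlqllzSS => lzlqllzlS => lzlqllzll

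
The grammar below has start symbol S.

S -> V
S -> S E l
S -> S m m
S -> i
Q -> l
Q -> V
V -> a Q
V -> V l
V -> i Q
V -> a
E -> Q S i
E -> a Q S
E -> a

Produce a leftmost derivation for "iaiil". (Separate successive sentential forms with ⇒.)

S ⇒ SEl   [S -> S E l]
SEl ⇒ iEl   [S -> i]
iEl ⇒ iQSil   [E -> Q S i]
iQSil ⇒ iVSil   [Q -> V]
iVSil ⇒ iaSil   [V -> a]
iaSil ⇒ iaiil   [S -> i]

S⇒SEl⇒iEl⇒iQSil⇒iVSil⇒iaSil⇒iaiil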